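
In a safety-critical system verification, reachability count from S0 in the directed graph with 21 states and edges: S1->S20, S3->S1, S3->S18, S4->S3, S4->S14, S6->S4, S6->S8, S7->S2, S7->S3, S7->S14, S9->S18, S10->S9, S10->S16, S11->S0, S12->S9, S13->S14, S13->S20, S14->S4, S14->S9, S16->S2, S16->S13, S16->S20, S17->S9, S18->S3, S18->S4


BFS from S0:
  layer 0: {S0}
Reachable set: {S0}
Count = 1

1


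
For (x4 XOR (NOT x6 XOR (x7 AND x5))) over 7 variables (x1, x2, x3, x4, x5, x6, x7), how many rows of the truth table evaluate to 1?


Formula: (x4 XOR (NOT x6 XOR (x7 AND x5))) over 7 vars (128 rows)
Evaluate each row (x1, x2, x3, x4, x5, x6, x7 as bits, MSB first):
  row 0 [0000000]: (0 XOR (NOT 0 XOR (0 AND 0))) -> 1
  row 1 [0000001]: (0 XOR (NOT 0 XOR (1 AND 0))) -> 1
  row 2 [0000010]: (0 XOR (NOT 1 XOR (0 AND 0))) -> 0
  row 3 [0000011]: (0 XOR (NOT 1 XOR (1 AND 0))) -> 0
  row 4 [0000100]: (0 XOR (NOT 0 XOR (0 AND 1))) -> 1
  (every remaining row is evaluated the same way; all 128 results are listed next)
Full result column, 8 rows per line (x1,x2,x3,x4 fixed per line; x5,x6,x7 runs 000..111 left to right):
  rows 0-7 [x1,x2,x3,x4=0000]: 11001001  (ones: 4)
  rows 8-15 [x1,x2,x3,x4=0001]: 00110110  (ones: 4)
  rows 16-23 [x1,x2,x3,x4=0010]: 11001001  (ones: 4)
  rows 24-31 [x1,x2,x3,x4=0011]: 00110110  (ones: 4)
  rows 32-39 [x1,x2,x3,x4=0100]: 11001001  (ones: 4)
  rows 40-47 [x1,x2,x3,x4=0101]: 00110110  (ones: 4)
  rows 48-55 [x1,x2,x3,x4=0110]: 11001001  (ones: 4)
  rows 56-63 [x1,x2,x3,x4=0111]: 00110110  (ones: 4)
  rows 64-71 [x1,x2,x3,x4=1000]: 11001001  (ones: 4)
  rows 72-79 [x1,x2,x3,x4=1001]: 00110110  (ones: 4)
  rows 80-87 [x1,x2,x3,x4=1010]: 11001001  (ones: 4)
  rows 88-95 [x1,x2,x3,x4=1011]: 00110110  (ones: 4)
  rows 96-103 [x1,x2,x3,x4=1100]: 11001001  (ones: 4)
  rows 104-111 [x1,x2,x3,x4=1101]: 00110110  (ones: 4)
  rows 112-119 [x1,x2,x3,x4=1110]: 11001001  (ones: 4)
  rows 120-127 [x1,x2,x3,x4=1111]: 00110110  (ones: 4)
Count of 1-rows = 4+4+4+4+4+4+4+4+4+4+4+4+4+4+4+4 = 64

64


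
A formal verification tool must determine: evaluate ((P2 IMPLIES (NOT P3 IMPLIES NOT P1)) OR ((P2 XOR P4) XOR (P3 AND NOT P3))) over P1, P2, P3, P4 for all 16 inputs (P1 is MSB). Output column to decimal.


Formula: ((P2 IMPLIES (NOT P3 IMPLIES NOT P1)) OR ((P2 XOR P4) XOR (P3 AND NOT P3))) over P1, P2, P3, P4 (16 rows)
Evaluate each row (bits = P1,P2,P3,P4, MSB first):
  row 0 [0000]: ((0 IMPLIES (NOT 0 IMPLIES NOT 0)) OR ((0 XOR 0) XOR (0 AND NOT 0))) -> 1
  row 1 [0001]: ((0 IMPLIES (NOT 0 IMPLIES NOT 0)) OR ((0 XOR 1) XOR (0 AND NOT 0))) -> 1
  row 2 [0010]: ((0 IMPLIES (NOT 1 IMPLIES NOT 0)) OR ((0 XOR 0) XOR (1 AND NOT 1))) -> 1
  row 3 [0011]: ((0 IMPLIES (NOT 1 IMPLIES NOT 0)) OR ((0 XOR 1) XOR (1 AND NOT 1))) -> 1
  row 4 [0100]: ((1 IMPLIES (NOT 0 IMPLIES NOT 0)) OR ((1 XOR 0) XOR (0 AND NOT 0))) -> 1
  row 5 [0101]: ((1 IMPLIES (NOT 0 IMPLIES NOT 0)) OR ((1 XOR 1) XOR (0 AND NOT 0))) -> 1
  row 6 [0110]: ((1 IMPLIES (NOT 1 IMPLIES NOT 0)) OR ((1 XOR 0) XOR (1 AND NOT 1))) -> 1
  row 7 [0111]: ((1 IMPLIES (NOT 1 IMPLIES NOT 0)) OR ((1 XOR 1) XOR (1 AND NOT 1))) -> 1
  row 8 [1000]: ((0 IMPLIES (NOT 0 IMPLIES NOT 1)) OR ((0 XOR 0) XOR (0 AND NOT 0))) -> 1
  row 9 [1001]: ((0 IMPLIES (NOT 0 IMPLIES NOT 1)) OR ((0 XOR 1) XOR (0 AND NOT 0))) -> 1
  row 10 [1010]: ((0 IMPLIES (NOT 1 IMPLIES NOT 1)) OR ((0 XOR 0) XOR (1 AND NOT 1))) -> 1
  row 11 [1011]: ((0 IMPLIES (NOT 1 IMPLIES NOT 1)) OR ((0 XOR 1) XOR (1 AND NOT 1))) -> 1
  row 12 [1100]: ((1 IMPLIES (NOT 0 IMPLIES NOT 1)) OR ((1 XOR 0) XOR (0 AND NOT 0))) -> 1
  row 13 [1101]: ((1 IMPLIES (NOT 0 IMPLIES NOT 1)) OR ((1 XOR 1) XOR (0 AND NOT 0))) -> 0
  row 14 [1110]: ((1 IMPLIES (NOT 1 IMPLIES NOT 1)) OR ((1 XOR 0) XOR (1 AND NOT 1))) -> 1
  row 15 [1111]: ((1 IMPLIES (NOT 1 IMPLIES NOT 1)) OR ((1 XOR 1) XOR (1 AND NOT 1))) -> 1
Full result column, 4 rows per line (P1,P2 fixed per line; P3,P4 runs 00..11 left to right):
  rows 0-3 [P1,P2=00]: 1111  = hex F
  rows 4-7 [P1,P2=01]: 1111  = hex F
  rows 8-11 [P1,P2=10]: 1111  = hex F
  rows 12-15 [P1,P2=11]: 1011  = hex B
Output column (row 0 .. row 15) = 1111111111111011
Output column grouped in 4s = 1111 1111 1111 1011 = 0xFFFB
Convert to decimal digit by digit (value = value*16 + digit):
  F -> 15
  15*16 + 15 (F) = 255
  255*16 + 15 (F) = 4095
  4095*16 + 11 (B) = 65531
Decimal = 65531

65531


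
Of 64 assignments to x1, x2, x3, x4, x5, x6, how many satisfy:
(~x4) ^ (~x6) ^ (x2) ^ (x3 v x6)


CNF with 4 clauses over 6 vars (64 assignments).
An assignment satisfies CNF iff every clause has >=1 true literal.
Check each row (bits = x1,x2,x3,x4,x5,x6; clause T/F shown):
  row 0 [000000]: clauses=TTFF -> 0
  row 1 [000001]: clauses=TFFT -> 0
  row 2 [000010]: clauses=TTFF -> 0
  row 3 [000011]: clauses=TFFT -> 0
  row 4 [000100]: clauses=FTFF -> 0
  (every remaining row is evaluated the same way; all 64 results are listed next)
Full result column, 8 rows per line (x1,x2,x3 fixed per line; x4,x5,x6 runs 000..111 left to right):
  rows 0-7 [x1,x2,x3=000]: 00000000  (ones: 0)
  rows 8-15 [x1,x2,x3=001]: 00000000  (ones: 0)
  rows 16-23 [x1,x2,x3=010]: 00000000  (ones: 0)
  rows 24-31 [x1,x2,x3=011]: 10100000  (ones: 2)
  rows 32-39 [x1,x2,x3=100]: 00000000  (ones: 0)
  rows 40-47 [x1,x2,x3=101]: 00000000  (ones: 0)
  rows 48-55 [x1,x2,x3=110]: 00000000  (ones: 0)
  rows 56-63 [x1,x2,x3=111]: 10100000  (ones: 2)
Satisfying assignments = 0+0+0+2+0+0+0+2 = 4

4


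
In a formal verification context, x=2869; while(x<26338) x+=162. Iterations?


Step 1: x goes from 2869 toward 26338 by 162; the body runs while x<26338, so iterations = ceil((bound-start)/step)
Step 2: Distance=23469
Step 3: ceil(23469/162)=145

145


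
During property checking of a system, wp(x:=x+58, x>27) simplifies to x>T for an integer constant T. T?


Formula: wp(x:=E, P) = P[E/x] (substitute E for x in postcondition)
Step 1: Postcondition: x>27
Step 2: Substitute x+58 for x: x+58>27
Step 3: Solve for x: x > 27-58 = -31

-31


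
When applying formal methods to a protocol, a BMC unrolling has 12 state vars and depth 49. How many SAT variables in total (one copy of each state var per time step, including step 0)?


BMC unrolls to depth k, creating one copy of each state var for steps 0..k.
Step count = 49 + 1 = 50 (steps 0 through 49)
Vars per step = 12
Total = 12 * 50 = 600

600


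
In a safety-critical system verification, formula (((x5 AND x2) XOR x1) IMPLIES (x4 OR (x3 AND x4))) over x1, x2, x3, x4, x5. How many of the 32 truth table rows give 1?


Formula: (((x5 AND x2) XOR x1) IMPLIES (x4 OR (x3 AND x4))) over 5 vars (32 rows)
Evaluate each row (x1, x2, x3, x4, x5 as bits, MSB first):
  row 0 [00000]: (((0 AND 0) XOR 0) IMPLIES (0 OR (0 AND 0))) -> 1
  row 1 [00001]: (((1 AND 0) XOR 0) IMPLIES (0 OR (0 AND 0))) -> 1
  row 2 [00010]: (((0 AND 0) XOR 0) IMPLIES (1 OR (0 AND 1))) -> 1
  row 3 [00011]: (((1 AND 0) XOR 0) IMPLIES (1 OR (0 AND 1))) -> 1
  row 4 [00100]: (((0 AND 0) XOR 0) IMPLIES (0 OR (1 AND 0))) -> 1
  row 5 [00101]: (((1 AND 0) XOR 0) IMPLIES (0 OR (1 AND 0))) -> 1
  row 6 [00110]: (((0 AND 0) XOR 0) IMPLIES (1 OR (1 AND 1))) -> 1
  row 7 [00111]: (((1 AND 0) XOR 0) IMPLIES (1 OR (1 AND 1))) -> 1
  row 8 [01000]: (((0 AND 1) XOR 0) IMPLIES (0 OR (0 AND 0))) -> 1
  row 9 [01001]: (((1 AND 1) XOR 0) IMPLIES (0 OR (0 AND 0))) -> 0
  row 10 [01010]: (((0 AND 1) XOR 0) IMPLIES (1 OR (0 AND 1))) -> 1
  row 11 [01011]: (((1 AND 1) XOR 0) IMPLIES (1 OR (0 AND 1))) -> 1
  row 12 [01100]: (((0 AND 1) XOR 0) IMPLIES (0 OR (1 AND 0))) -> 1
  row 13 [01101]: (((1 AND 1) XOR 0) IMPLIES (0 OR (1 AND 0))) -> 0
  row 14 [01110]: (((0 AND 1) XOR 0) IMPLIES (1 OR (1 AND 1))) -> 1
  row 15 [01111]: (((1 AND 1) XOR 0) IMPLIES (1 OR (1 AND 1))) -> 1
  row 16 [10000]: (((0 AND 0) XOR 1) IMPLIES (0 OR (0 AND 0))) -> 0
  row 17 [10001]: (((1 AND 0) XOR 1) IMPLIES (0 OR (0 AND 0))) -> 0
  row 18 [10010]: (((0 AND 0) XOR 1) IMPLIES (1 OR (0 AND 1))) -> 1
  row 19 [10011]: (((1 AND 0) XOR 1) IMPLIES (1 OR (0 AND 1))) -> 1
  row 20 [10100]: (((0 AND 0) XOR 1) IMPLIES (0 OR (1 AND 0))) -> 0
  row 21 [10101]: (((1 AND 0) XOR 1) IMPLIES (0 OR (1 AND 0))) -> 0
  row 22 [10110]: (((0 AND 0) XOR 1) IMPLIES (1 OR (1 AND 1))) -> 1
  row 23 [10111]: (((1 AND 0) XOR 1) IMPLIES (1 OR (1 AND 1))) -> 1
  row 24 [11000]: (((0 AND 1) XOR 1) IMPLIES (0 OR (0 AND 0))) -> 0
  row 25 [11001]: (((1 AND 1) XOR 1) IMPLIES (0 OR (0 AND 0))) -> 1
  row 26 [11010]: (((0 AND 1) XOR 1) IMPLIES (1 OR (0 AND 1))) -> 1
  row 27 [11011]: (((1 AND 1) XOR 1) IMPLIES (1 OR (0 AND 1))) -> 1
  row 28 [11100]: (((0 AND 1) XOR 1) IMPLIES (0 OR (1 AND 0))) -> 0
  row 29 [11101]: (((1 AND 1) XOR 1) IMPLIES (0 OR (1 AND 0))) -> 1
  row 30 [11110]: (((0 AND 1) XOR 1) IMPLIES (1 OR (1 AND 1))) -> 1
  row 31 [11111]: (((1 AND 1) XOR 1) IMPLIES (1 OR (1 AND 1))) -> 1
Full result column, 8 rows per line (x1,x2 fixed per line; x3,x4,x5 runs 000..111 left to right):
  rows 0-7 [x1,x2=00]: 11111111  (ones: 8)
  rows 8-15 [x1,x2=01]: 10111011  (ones: 6)
  rows 16-23 [x1,x2=10]: 00110011  (ones: 4)
  rows 24-31 [x1,x2=11]: 01110111  (ones: 6)
Count of 1-rows = 8+6+4+6 = 24

24


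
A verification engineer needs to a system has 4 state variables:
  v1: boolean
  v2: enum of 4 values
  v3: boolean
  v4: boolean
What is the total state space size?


State space = product of domain sizes of all variables.
Domain sizes:
  v1 (boolean): 2
  v2 (enum of 4 values): 4
  v3 (boolean): 2
  v4 (boolean): 2
Product = 2 * 4 * 2 * 2 = 32

32


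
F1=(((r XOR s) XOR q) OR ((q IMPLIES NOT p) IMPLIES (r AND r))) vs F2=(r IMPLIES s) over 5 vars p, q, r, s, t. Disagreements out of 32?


F1 = (((r XOR s) XOR q) OR ((q IMPLIES NOT p) IMPLIES (r AND r)))
F2 = (r IMPLIES s)
Evaluate both on each of 32 rows (bits = p,q,r,s,t):
  row 0 [00000]: F1=0 F2=1 (differ) -> 1
  row 1 [00001]: F1=0 F2=1 (differ) -> 1
  row 2 [00010]: F1=1 F2=1 -> 0
  row 3 [00011]: F1=1 F2=1 -> 0
  row 4 [00100]: F1=1 F2=0 (differ) -> 1
  row 5 [00101]: F1=1 F2=0 (differ) -> 1
  row 6 [00110]: F1=1 F2=1 -> 0
  row 7 [00111]: F1=1 F2=1 -> 0
  row 8 [01000]: F1=1 F2=1 -> 0
  row 9 [01001]: F1=1 F2=1 -> 0
  row 10 [01010]: F1=0 F2=1 (differ) -> 1
  row 11 [01011]: F1=0 F2=1 (differ) -> 1
  row 12 [01100]: F1=1 F2=0 (differ) -> 1
  row 13 [01101]: F1=1 F2=0 (differ) -> 1
  row 14 [01110]: F1=1 F2=1 -> 0
  row 15 [01111]: F1=1 F2=1 -> 0
  row 16 [10000]: F1=0 F2=1 (differ) -> 1
  row 17 [10001]: F1=0 F2=1 (differ) -> 1
  row 18 [10010]: F1=1 F2=1 -> 0
  row 19 [10011]: F1=1 F2=1 -> 0
  row 20 [10100]: F1=1 F2=0 (differ) -> 1
  row 21 [10101]: F1=1 F2=0 (differ) -> 1
  row 22 [10110]: F1=1 F2=1 -> 0
  row 23 [10111]: F1=1 F2=1 -> 0
  row 24 [11000]: F1=1 F2=1 -> 0
  row 25 [11001]: F1=1 F2=1 -> 0
  row 26 [11010]: F1=1 F2=1 -> 0
  row 27 [11011]: F1=1 F2=1 -> 0
  row 28 [11100]: F1=1 F2=0 (differ) -> 1
  row 29 [11101]: F1=1 F2=0 (differ) -> 1
  row 30 [11110]: F1=1 F2=1 -> 0
  row 31 [11111]: F1=1 F2=1 -> 0
Full result column, 8 rows per line (p,q fixed per line; r,s,t runs 000..111 left to right):
  rows 0-7 [p,q=00]: 11001100  (ones: 4)
  rows 8-15 [p,q=01]: 00111100  (ones: 4)
  rows 16-23 [p,q=10]: 11001100  (ones: 4)
  rows 24-31 [p,q=11]: 00001100  (ones: 2)
Disagreements = 4+4+4+2 = 14

14


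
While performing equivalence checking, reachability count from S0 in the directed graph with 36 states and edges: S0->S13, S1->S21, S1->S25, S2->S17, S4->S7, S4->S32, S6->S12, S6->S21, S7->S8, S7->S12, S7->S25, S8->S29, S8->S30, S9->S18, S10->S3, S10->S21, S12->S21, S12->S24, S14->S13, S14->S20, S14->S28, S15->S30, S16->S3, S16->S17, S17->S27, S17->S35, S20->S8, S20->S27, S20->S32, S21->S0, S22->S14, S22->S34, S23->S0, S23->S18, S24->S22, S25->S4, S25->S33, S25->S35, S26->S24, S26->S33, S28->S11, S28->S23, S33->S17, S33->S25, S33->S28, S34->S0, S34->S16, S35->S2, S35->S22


BFS from S0:
  layer 0: {S0}
  layer 1: {S13}
Reachable set: {S0, S13}
Count = 2

2


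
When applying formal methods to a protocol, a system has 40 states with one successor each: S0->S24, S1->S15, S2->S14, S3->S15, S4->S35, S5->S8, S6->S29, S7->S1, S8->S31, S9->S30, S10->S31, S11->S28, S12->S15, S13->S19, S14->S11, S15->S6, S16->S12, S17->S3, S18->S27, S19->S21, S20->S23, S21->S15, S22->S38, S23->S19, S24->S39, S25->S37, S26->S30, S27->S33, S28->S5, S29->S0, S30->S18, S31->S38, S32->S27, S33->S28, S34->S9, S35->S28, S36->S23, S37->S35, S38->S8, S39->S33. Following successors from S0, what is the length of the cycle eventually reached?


Trace from S0 until a state repeats:
  S0 -> S24 -> S39 -> S33 -> S28 -> S5 -> S8 -> S31 -> S38 -> S8
S8 first seen at step 6, revisited at step 9.
Cycle length = 9 - 6 = 3

3


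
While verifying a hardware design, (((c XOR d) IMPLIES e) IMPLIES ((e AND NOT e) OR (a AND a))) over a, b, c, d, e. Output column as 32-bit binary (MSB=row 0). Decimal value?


Formula: (((c XOR d) IMPLIES e) IMPLIES ((e AND NOT e) OR (a AND a))) over a, b, c, d, e (32 rows)
Evaluate each row (bits = a,b,c,d,e, MSB first):
  row 0 [00000]: (((0 XOR 0) IMPLIES 0) IMPLIES ((0 AND NOT 0) OR (0 AND 0))) -> 0
  row 1 [00001]: (((0 XOR 0) IMPLIES 1) IMPLIES ((1 AND NOT 1) OR (0 AND 0))) -> 0
  row 2 [00010]: (((0 XOR 1) IMPLIES 0) IMPLIES ((0 AND NOT 0) OR (0 AND 0))) -> 1
  row 3 [00011]: (((0 XOR 1) IMPLIES 1) IMPLIES ((1 AND NOT 1) OR (0 AND 0))) -> 0
  row 4 [00100]: (((1 XOR 0) IMPLIES 0) IMPLIES ((0 AND NOT 0) OR (0 AND 0))) -> 1
  row 5 [00101]: (((1 XOR 0) IMPLIES 1) IMPLIES ((1 AND NOT 1) OR (0 AND 0))) -> 0
  row 6 [00110]: (((1 XOR 1) IMPLIES 0) IMPLIES ((0 AND NOT 0) OR (0 AND 0))) -> 0
  row 7 [00111]: (((1 XOR 1) IMPLIES 1) IMPLIES ((1 AND NOT 1) OR (0 AND 0))) -> 0
  row 8 [01000]: (((0 XOR 0) IMPLIES 0) IMPLIES ((0 AND NOT 0) OR (0 AND 0))) -> 0
  row 9 [01001]: (((0 XOR 0) IMPLIES 1) IMPLIES ((1 AND NOT 1) OR (0 AND 0))) -> 0
  row 10 [01010]: (((0 XOR 1) IMPLIES 0) IMPLIES ((0 AND NOT 0) OR (0 AND 0))) -> 1
  row 11 [01011]: (((0 XOR 1) IMPLIES 1) IMPLIES ((1 AND NOT 1) OR (0 AND 0))) -> 0
  row 12 [01100]: (((1 XOR 0) IMPLIES 0) IMPLIES ((0 AND NOT 0) OR (0 AND 0))) -> 1
  row 13 [01101]: (((1 XOR 0) IMPLIES 1) IMPLIES ((1 AND NOT 1) OR (0 AND 0))) -> 0
  row 14 [01110]: (((1 XOR 1) IMPLIES 0) IMPLIES ((0 AND NOT 0) OR (0 AND 0))) -> 0
  row 15 [01111]: (((1 XOR 1) IMPLIES 1) IMPLIES ((1 AND NOT 1) OR (0 AND 0))) -> 0
  row 16 [10000]: (((0 XOR 0) IMPLIES 0) IMPLIES ((0 AND NOT 0) OR (1 AND 1))) -> 1
  row 17 [10001]: (((0 XOR 0) IMPLIES 1) IMPLIES ((1 AND NOT 1) OR (1 AND 1))) -> 1
  row 18 [10010]: (((0 XOR 1) IMPLIES 0) IMPLIES ((0 AND NOT 0) OR (1 AND 1))) -> 1
  row 19 [10011]: (((0 XOR 1) IMPLIES 1) IMPLIES ((1 AND NOT 1) OR (1 AND 1))) -> 1
  row 20 [10100]: (((1 XOR 0) IMPLIES 0) IMPLIES ((0 AND NOT 0) OR (1 AND 1))) -> 1
  row 21 [10101]: (((1 XOR 0) IMPLIES 1) IMPLIES ((1 AND NOT 1) OR (1 AND 1))) -> 1
  row 22 [10110]: (((1 XOR 1) IMPLIES 0) IMPLIES ((0 AND NOT 0) OR (1 AND 1))) -> 1
  row 23 [10111]: (((1 XOR 1) IMPLIES 1) IMPLIES ((1 AND NOT 1) OR (1 AND 1))) -> 1
  row 24 [11000]: (((0 XOR 0) IMPLIES 0) IMPLIES ((0 AND NOT 0) OR (1 AND 1))) -> 1
  row 25 [11001]: (((0 XOR 0) IMPLIES 1) IMPLIES ((1 AND NOT 1) OR (1 AND 1))) -> 1
  row 26 [11010]: (((0 XOR 1) IMPLIES 0) IMPLIES ((0 AND NOT 0) OR (1 AND 1))) -> 1
  row 27 [11011]: (((0 XOR 1) IMPLIES 1) IMPLIES ((1 AND NOT 1) OR (1 AND 1))) -> 1
  row 28 [11100]: (((1 XOR 0) IMPLIES 0) IMPLIES ((0 AND NOT 0) OR (1 AND 1))) -> 1
  row 29 [11101]: (((1 XOR 0) IMPLIES 1) IMPLIES ((1 AND NOT 1) OR (1 AND 1))) -> 1
  row 30 [11110]: (((1 XOR 1) IMPLIES 0) IMPLIES ((0 AND NOT 0) OR (1 AND 1))) -> 1
  row 31 [11111]: (((1 XOR 1) IMPLIES 1) IMPLIES ((1 AND NOT 1) OR (1 AND 1))) -> 1
Full result column, 4 rows per line (a,b,c fixed per line; d,e runs 00..11 left to right):
  rows 0-3 [a,b,c=000]: 0010  = hex 2
  rows 4-7 [a,b,c=001]: 1000  = hex 8
  rows 8-11 [a,b,c=010]: 0010  = hex 2
  rows 12-15 [a,b,c=011]: 1000  = hex 8
  rows 16-19 [a,b,c=100]: 1111  = hex F
  rows 20-23 [a,b,c=101]: 1111  = hex F
  rows 24-27 [a,b,c=110]: 1111  = hex F
  rows 28-31 [a,b,c=111]: 1111  = hex F
Output column (row 0 .. row 31) = 00101000001010001111111111111111
Output column grouped in 4s = 0010 1000 0010 1000 1111 1111 1111 1111 = 0x2828FFFF
Convert to decimal digit by digit (value = value*16 + digit):
  2 -> 2
  2*16 + 8 = 40
  40*16 + 2 = 642
  642*16 + 8 = 10280
  10280*16 + 15 (F) = 164495
  164495*16 + 15 (F) = 2631935
  2631935*16 + 15 (F) = 42110975
  42110975*16 + 15 (F) = 673775615
Decimal = 673775615

673775615


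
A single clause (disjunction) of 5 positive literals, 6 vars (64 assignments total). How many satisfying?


Step 1: Total=2^6=64
Step 2: Unsat when all 5 false: 2^1=2
Step 3: Sat=64-2=62

62


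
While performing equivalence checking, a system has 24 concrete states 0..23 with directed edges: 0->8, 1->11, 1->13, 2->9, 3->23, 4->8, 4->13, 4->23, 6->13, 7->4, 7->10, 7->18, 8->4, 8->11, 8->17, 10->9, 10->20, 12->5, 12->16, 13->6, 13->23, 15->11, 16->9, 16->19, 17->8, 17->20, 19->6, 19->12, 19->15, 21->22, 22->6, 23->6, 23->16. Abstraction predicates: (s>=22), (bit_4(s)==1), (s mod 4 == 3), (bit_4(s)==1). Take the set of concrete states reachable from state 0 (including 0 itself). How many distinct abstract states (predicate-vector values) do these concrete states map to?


BFS from 0:
Concrete reachable: {0, 4, 5, 6, 8, 9, 11, 12, 13, 15, 16, 17, 19, 20, 23}
Abstract via predicates (s>=22), (bit_4(s)==1), (s mod 4 == 3), (bit_4(s)==1):
  (0,0,0,0) <- {0, 4, 5, 6, 8, 9, 12, 13}
  (0,0,1,0) <- {11, 15}
  (0,1,0,1) <- {16, 17, 20}
  (0,1,1,1) <- {19}
  (1,1,1,1) <- {23}
Distinct abstract states = 5

5


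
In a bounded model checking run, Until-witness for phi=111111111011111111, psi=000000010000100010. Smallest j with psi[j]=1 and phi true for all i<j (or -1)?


(phi U psi) at 0: need smallest j with psi[j]=1 and phi[i]=1 for all i in [0,j).
Scan from step 0:
  step 0: phi=1, psi=0 -> continue
  step 1: phi=1, psi=0 -> continue
  step 2: phi=1, psi=0 -> continue
  step 3: phi=1, psi=0 -> continue
  step 7: psi=1 and phi held for [0,7) -> witness found
Witness step = 7

7


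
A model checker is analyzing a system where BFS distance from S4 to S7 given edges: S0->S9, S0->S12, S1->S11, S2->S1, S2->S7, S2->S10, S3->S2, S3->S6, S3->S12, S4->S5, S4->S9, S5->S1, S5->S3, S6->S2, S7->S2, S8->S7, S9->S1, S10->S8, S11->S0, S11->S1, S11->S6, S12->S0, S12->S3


BFS layer-by-layer from S4:
  dist 0: {S4}
  dist 1: {S5, S9}
  dist 2: {S1, S3}
  dist 3: {S2, S6, S11, S12}
  dist 4: {S0, S7, S10}
  -> S7 reached at distance 4
Shortest path length = 4

4


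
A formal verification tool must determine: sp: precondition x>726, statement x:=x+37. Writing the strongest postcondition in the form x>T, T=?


Formula: sp(P, x:=E) = exists old_x. (x = E[old_x/x]) AND P[old_x/x] (old_x is the value of x before the assignment; eliminate old_x by solving x = E[old_x/x] for old_x)
Step 1: Precondition P: x>726, i.e. old_x > 726
Step 2: Assignment gives x = old_x + 37, so old_x = x - 37
Step 3: Substitute into P: x - 37 > 726
Step 4: Simplify: x > 726+37 = 763

763


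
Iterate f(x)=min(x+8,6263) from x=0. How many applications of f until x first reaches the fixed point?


Step 1: x=0, cap=6263, increment=8
Step 2: x grows by 8 each step until capped at 6263; fixed point is x=6263
Step 3: iterations = ceil(6263/8) = 783

783


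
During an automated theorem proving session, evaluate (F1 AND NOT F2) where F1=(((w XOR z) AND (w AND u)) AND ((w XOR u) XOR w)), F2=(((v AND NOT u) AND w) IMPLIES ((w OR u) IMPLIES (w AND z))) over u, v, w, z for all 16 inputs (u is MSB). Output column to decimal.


F1 = (((w XOR z) AND (w AND u)) AND ((w XOR u) XOR w))
F2 = (((v AND NOT u) AND w) IMPLIES ((w OR u) IMPLIES (w AND z)))
Counterexample to F1=>F2 is where F1=1 and F2=0.
Evaluate each row (bits = u,v,w,z, MSB first):
  row 0 [0000]: F1=0 F2=1 -> F1&~F2 -> 0
  row 1 [0001]: F1=0 F2=1 -> F1&~F2 -> 0
  row 2 [0010]: F1=0 F2=1 -> F1&~F2 -> 0
  row 3 [0011]: F1=0 F2=1 -> F1&~F2 -> 0
  row 4 [0100]: F1=0 F2=1 -> F1&~F2 -> 0
  row 5 [0101]: F1=0 F2=1 -> F1&~F2 -> 0
  row 6 [0110]: F1=0 F2=0 -> F1&~F2 -> 0
  row 7 [0111]: F1=0 F2=1 -> F1&~F2 -> 0
  row 8 [1000]: F1=0 F2=1 -> F1&~F2 -> 0
  row 9 [1001]: F1=0 F2=1 -> F1&~F2 -> 0
  row 10 [1010]: F1=1 F2=1 -> F1&~F2 -> 0
  row 11 [1011]: F1=0 F2=1 -> F1&~F2 -> 0
  row 12 [1100]: F1=0 F2=1 -> F1&~F2 -> 0
  row 13 [1101]: F1=0 F2=1 -> F1&~F2 -> 0
  row 14 [1110]: F1=1 F2=1 -> F1&~F2 -> 0
  row 15 [1111]: F1=0 F2=1 -> F1&~F2 -> 0
Full result column, 4 rows per line (u,v fixed per line; w,z runs 00..11 left to right):
  rows 0-3 [u,v=00]: 0000  = hex 0
  rows 4-7 [u,v=01]: 0000  = hex 0
  rows 8-11 [u,v=10]: 0000  = hex 0
  rows 12-15 [u,v=11]: 0000  = hex 0
Counterexample vector (row 0 .. row 15) = 0000000000000000
Output column grouped in 4s = 0000 0000 0000 0000 = 0x0000
Convert to decimal digit by digit (value = value*16 + digit):
  0 -> 0
  0*16 + 0 = 0
  0*16 + 0 = 0
  0*16 + 0 = 0
Decimal = 0

0


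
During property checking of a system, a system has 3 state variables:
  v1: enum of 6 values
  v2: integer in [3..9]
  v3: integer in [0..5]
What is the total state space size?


State space = product of domain sizes of all variables.
Domain sizes:
  v1 (enum of 6 values): 6
  v2 (integer in [3..9]): 7
  v3 (integer in [0..5]): 6
Product = 6 * 7 * 6 = 252

252


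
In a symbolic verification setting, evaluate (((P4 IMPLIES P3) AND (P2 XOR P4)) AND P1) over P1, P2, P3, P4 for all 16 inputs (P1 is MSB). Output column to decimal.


Formula: (((P4 IMPLIES P3) AND (P2 XOR P4)) AND P1) over P1, P2, P3, P4 (16 rows)
Evaluate each row (bits = P1,P2,P3,P4, MSB first):
  row 0 [0000]: (((0 IMPLIES 0) AND (0 XOR 0)) AND 0) -> 0
  row 1 [0001]: (((1 IMPLIES 0) AND (0 XOR 1)) AND 0) -> 0
  row 2 [0010]: (((0 IMPLIES 1) AND (0 XOR 0)) AND 0) -> 0
  row 3 [0011]: (((1 IMPLIES 1) AND (0 XOR 1)) AND 0) -> 0
  row 4 [0100]: (((0 IMPLIES 0) AND (1 XOR 0)) AND 0) -> 0
  row 5 [0101]: (((1 IMPLIES 0) AND (1 XOR 1)) AND 0) -> 0
  row 6 [0110]: (((0 IMPLIES 1) AND (1 XOR 0)) AND 0) -> 0
  row 7 [0111]: (((1 IMPLIES 1) AND (1 XOR 1)) AND 0) -> 0
  row 8 [1000]: (((0 IMPLIES 0) AND (0 XOR 0)) AND 1) -> 0
  row 9 [1001]: (((1 IMPLIES 0) AND (0 XOR 1)) AND 1) -> 0
  row 10 [1010]: (((0 IMPLIES 1) AND (0 XOR 0)) AND 1) -> 0
  row 11 [1011]: (((1 IMPLIES 1) AND (0 XOR 1)) AND 1) -> 1
  row 12 [1100]: (((0 IMPLIES 0) AND (1 XOR 0)) AND 1) -> 1
  row 13 [1101]: (((1 IMPLIES 0) AND (1 XOR 1)) AND 1) -> 0
  row 14 [1110]: (((0 IMPLIES 1) AND (1 XOR 0)) AND 1) -> 1
  row 15 [1111]: (((1 IMPLIES 1) AND (1 XOR 1)) AND 1) -> 0
Full result column, 4 rows per line (P1,P2 fixed per line; P3,P4 runs 00..11 left to right):
  rows 0-3 [P1,P2=00]: 0000  = hex 0
  rows 4-7 [P1,P2=01]: 0000  = hex 0
  rows 8-11 [P1,P2=10]: 0001  = hex 1
  rows 12-15 [P1,P2=11]: 1010  = hex A
Output column (row 0 .. row 15) = 0000000000011010
Output column grouped in 4s = 0000 0000 0001 1010 = 0x001A
Convert to decimal digit by digit (value = value*16 + digit):
  0 -> 0
  0*16 + 0 = 0
  0*16 + 1 = 1
  1*16 + 10 (A) = 26
Decimal = 26

26


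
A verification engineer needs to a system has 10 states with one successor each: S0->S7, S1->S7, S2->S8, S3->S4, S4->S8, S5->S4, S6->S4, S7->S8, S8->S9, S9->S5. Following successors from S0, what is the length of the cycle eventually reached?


Trace from S0 until a state repeats:
  S0 -> S7 -> S8 -> S9 -> S5 -> S4 -> S8
S8 first seen at step 2, revisited at step 6.
Cycle length = 6 - 2 = 4

4


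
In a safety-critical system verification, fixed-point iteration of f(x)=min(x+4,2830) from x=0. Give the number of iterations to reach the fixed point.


Step 1: x=0, cap=2830, increment=4
Step 2: x grows by 4 each step until capped at 2830; fixed point is x=2830
Step 3: iterations = ceil(2830/4) = 708

708


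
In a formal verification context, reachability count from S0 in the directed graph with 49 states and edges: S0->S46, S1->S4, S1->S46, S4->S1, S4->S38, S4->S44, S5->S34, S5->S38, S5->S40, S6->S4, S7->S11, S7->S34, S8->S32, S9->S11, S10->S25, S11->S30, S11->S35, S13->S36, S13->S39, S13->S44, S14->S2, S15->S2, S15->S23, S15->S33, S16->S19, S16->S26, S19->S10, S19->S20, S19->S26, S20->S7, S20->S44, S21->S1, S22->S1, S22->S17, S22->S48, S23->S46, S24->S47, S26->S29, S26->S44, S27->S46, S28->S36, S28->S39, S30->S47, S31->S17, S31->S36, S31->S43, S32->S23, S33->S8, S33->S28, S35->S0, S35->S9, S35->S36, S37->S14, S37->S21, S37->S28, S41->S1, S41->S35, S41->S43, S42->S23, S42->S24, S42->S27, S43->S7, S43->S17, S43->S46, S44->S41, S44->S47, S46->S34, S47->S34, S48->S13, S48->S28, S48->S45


BFS from S0:
  layer 0: {S0}
  layer 1: {S46}
  layer 2: {S34}
Reachable set: {S0, S34, S46}
Count = 3

3


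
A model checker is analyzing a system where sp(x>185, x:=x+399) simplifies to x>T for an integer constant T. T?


Formula: sp(P, x:=E) = exists old_x. (x = E[old_x/x]) AND P[old_x/x] (old_x is the value of x before the assignment; eliminate old_x by solving x = E[old_x/x] for old_x)
Step 1: Precondition P: x>185, i.e. old_x > 185
Step 2: Assignment gives x = old_x + 399, so old_x = x - 399
Step 3: Substitute into P: x - 399 > 185
Step 4: Simplify: x > 185+399 = 584

584


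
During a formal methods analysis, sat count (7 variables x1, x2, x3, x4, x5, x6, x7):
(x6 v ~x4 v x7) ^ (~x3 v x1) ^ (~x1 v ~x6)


CNF with 3 clauses over 7 vars (128 assignments).
An assignment satisfies CNF iff every clause has >=1 true literal.
Check each row (bits = x1,x2,x3,x4,x5,x6,x7; clause T/F shown):
  row 0 [0000000]: clauses=TTT -> 1
  row 1 [0000001]: clauses=TTT -> 1
  row 2 [0000010]: clauses=TTT -> 1
  row 3 [0000011]: clauses=TTT -> 1
  row 4 [0000100]: clauses=TTT -> 1
  (every remaining row is evaluated the same way; all 128 results are listed next)
Full result column, 8 rows per line (x1,x2,x3,x4 fixed per line; x5,x6,x7 runs 000..111 left to right):
  rows 0-7 [x1,x2,x3,x4=0000]: 11111111  (ones: 8)
  rows 8-15 [x1,x2,x3,x4=0001]: 01110111  (ones: 6)
  rows 16-23 [x1,x2,x3,x4=0010]: 00000000  (ones: 0)
  rows 24-31 [x1,x2,x3,x4=0011]: 00000000  (ones: 0)
  rows 32-39 [x1,x2,x3,x4=0100]: 11111111  (ones: 8)
  rows 40-47 [x1,x2,x3,x4=0101]: 01110111  (ones: 6)
  rows 48-55 [x1,x2,x3,x4=0110]: 00000000  (ones: 0)
  rows 56-63 [x1,x2,x3,x4=0111]: 00000000  (ones: 0)
  rows 64-71 [x1,x2,x3,x4=1000]: 11001100  (ones: 4)
  rows 72-79 [x1,x2,x3,x4=1001]: 01000100  (ones: 2)
  rows 80-87 [x1,x2,x3,x4=1010]: 11001100  (ones: 4)
  rows 88-95 [x1,x2,x3,x4=1011]: 01000100  (ones: 2)
  rows 96-103 [x1,x2,x3,x4=1100]: 11001100  (ones: 4)
  rows 104-111 [x1,x2,x3,x4=1101]: 01000100  (ones: 2)
  rows 112-119 [x1,x2,x3,x4=1110]: 11001100  (ones: 4)
  rows 120-127 [x1,x2,x3,x4=1111]: 01000100  (ones: 2)
Satisfying assignments = 8+6+0+0+8+6+0+0+4+2+4+2+4+2+4+2 = 52

52


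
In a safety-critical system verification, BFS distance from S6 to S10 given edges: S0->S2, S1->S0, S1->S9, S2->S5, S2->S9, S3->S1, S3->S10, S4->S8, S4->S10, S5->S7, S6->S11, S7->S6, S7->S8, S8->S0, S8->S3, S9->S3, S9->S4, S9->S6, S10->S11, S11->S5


BFS layer-by-layer from S6:
  dist 0: {S6}
  dist 1: {S11}
  dist 2: {S5}
  dist 3: {S7}
  dist 4: {S8}
  dist 5: {S0, S3}
  dist 6: {S1, S2, S10}
  -> S10 reached at distance 6
Shortest path length = 6

6


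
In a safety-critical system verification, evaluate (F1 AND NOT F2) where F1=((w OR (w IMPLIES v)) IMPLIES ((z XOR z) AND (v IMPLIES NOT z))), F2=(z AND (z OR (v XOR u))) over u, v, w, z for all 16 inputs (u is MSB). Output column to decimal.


F1 = ((w OR (w IMPLIES v)) IMPLIES ((z XOR z) AND (v IMPLIES NOT z)))
F2 = (z AND (z OR (v XOR u)))
Counterexample to F1=>F2 is where F1=1 and F2=0.
Evaluate each row (bits = u,v,w,z, MSB first):
  row 0 [0000]: F1=0 F2=0 -> F1&~F2 -> 0
  row 1 [0001]: F1=0 F2=1 -> F1&~F2 -> 0
  row 2 [0010]: F1=0 F2=0 -> F1&~F2 -> 0
  row 3 [0011]: F1=0 F2=1 -> F1&~F2 -> 0
  row 4 [0100]: F1=0 F2=0 -> F1&~F2 -> 0
  row 5 [0101]: F1=0 F2=1 -> F1&~F2 -> 0
  row 6 [0110]: F1=0 F2=0 -> F1&~F2 -> 0
  row 7 [0111]: F1=0 F2=1 -> F1&~F2 -> 0
  row 8 [1000]: F1=0 F2=0 -> F1&~F2 -> 0
  row 9 [1001]: F1=0 F2=1 -> F1&~F2 -> 0
  row 10 [1010]: F1=0 F2=0 -> F1&~F2 -> 0
  row 11 [1011]: F1=0 F2=1 -> F1&~F2 -> 0
  row 12 [1100]: F1=0 F2=0 -> F1&~F2 -> 0
  row 13 [1101]: F1=0 F2=1 -> F1&~F2 -> 0
  row 14 [1110]: F1=0 F2=0 -> F1&~F2 -> 0
  row 15 [1111]: F1=0 F2=1 -> F1&~F2 -> 0
Full result column, 4 rows per line (u,v fixed per line; w,z runs 00..11 left to right):
  rows 0-3 [u,v=00]: 0000  = hex 0
  rows 4-7 [u,v=01]: 0000  = hex 0
  rows 8-11 [u,v=10]: 0000  = hex 0
  rows 12-15 [u,v=11]: 0000  = hex 0
Counterexample vector (row 0 .. row 15) = 0000000000000000
Output column grouped in 4s = 0000 0000 0000 0000 = 0x0000
Convert to decimal digit by digit (value = value*16 + digit):
  0 -> 0
  0*16 + 0 = 0
  0*16 + 0 = 0
  0*16 + 0 = 0
Decimal = 0

0


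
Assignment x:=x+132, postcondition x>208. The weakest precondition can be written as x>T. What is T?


Formula: wp(x:=E, P) = P[E/x] (substitute E for x in postcondition)
Step 1: Postcondition: x>208
Step 2: Substitute x+132 for x: x+132>208
Step 3: Solve for x: x > 208-132 = 76

76


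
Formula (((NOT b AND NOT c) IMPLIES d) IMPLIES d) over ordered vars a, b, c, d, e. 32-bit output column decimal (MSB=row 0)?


Formula: (((NOT b AND NOT c) IMPLIES d) IMPLIES d) over a, b, c, d, e (32 rows)
Evaluate each row (bits = a,b,c,d,e, MSB first):
  row 0 [00000]: (((NOT 0 AND NOT 0) IMPLIES 0) IMPLIES 0) -> 1
  row 1 [00001]: (((NOT 0 AND NOT 0) IMPLIES 0) IMPLIES 0) -> 1
  row 2 [00010]: (((NOT 0 AND NOT 0) IMPLIES 1) IMPLIES 1) -> 1
  row 3 [00011]: (((NOT 0 AND NOT 0) IMPLIES 1) IMPLIES 1) -> 1
  row 4 [00100]: (((NOT 0 AND NOT 1) IMPLIES 0) IMPLIES 0) -> 0
  row 5 [00101]: (((NOT 0 AND NOT 1) IMPLIES 0) IMPLIES 0) -> 0
  row 6 [00110]: (((NOT 0 AND NOT 1) IMPLIES 1) IMPLIES 1) -> 1
  row 7 [00111]: (((NOT 0 AND NOT 1) IMPLIES 1) IMPLIES 1) -> 1
  row 8 [01000]: (((NOT 1 AND NOT 0) IMPLIES 0) IMPLIES 0) -> 0
  row 9 [01001]: (((NOT 1 AND NOT 0) IMPLIES 0) IMPLIES 0) -> 0
  row 10 [01010]: (((NOT 1 AND NOT 0) IMPLIES 1) IMPLIES 1) -> 1
  row 11 [01011]: (((NOT 1 AND NOT 0) IMPLIES 1) IMPLIES 1) -> 1
  row 12 [01100]: (((NOT 1 AND NOT 1) IMPLIES 0) IMPLIES 0) -> 0
  row 13 [01101]: (((NOT 1 AND NOT 1) IMPLIES 0) IMPLIES 0) -> 0
  row 14 [01110]: (((NOT 1 AND NOT 1) IMPLIES 1) IMPLIES 1) -> 1
  row 15 [01111]: (((NOT 1 AND NOT 1) IMPLIES 1) IMPLIES 1) -> 1
  row 16 [10000]: (((NOT 0 AND NOT 0) IMPLIES 0) IMPLIES 0) -> 1
  row 17 [10001]: (((NOT 0 AND NOT 0) IMPLIES 0) IMPLIES 0) -> 1
  row 18 [10010]: (((NOT 0 AND NOT 0) IMPLIES 1) IMPLIES 1) -> 1
  row 19 [10011]: (((NOT 0 AND NOT 0) IMPLIES 1) IMPLIES 1) -> 1
  row 20 [10100]: (((NOT 0 AND NOT 1) IMPLIES 0) IMPLIES 0) -> 0
  row 21 [10101]: (((NOT 0 AND NOT 1) IMPLIES 0) IMPLIES 0) -> 0
  row 22 [10110]: (((NOT 0 AND NOT 1) IMPLIES 1) IMPLIES 1) -> 1
  row 23 [10111]: (((NOT 0 AND NOT 1) IMPLIES 1) IMPLIES 1) -> 1
  row 24 [11000]: (((NOT 1 AND NOT 0) IMPLIES 0) IMPLIES 0) -> 0
  row 25 [11001]: (((NOT 1 AND NOT 0) IMPLIES 0) IMPLIES 0) -> 0
  row 26 [11010]: (((NOT 1 AND NOT 0) IMPLIES 1) IMPLIES 1) -> 1
  row 27 [11011]: (((NOT 1 AND NOT 0) IMPLIES 1) IMPLIES 1) -> 1
  row 28 [11100]: (((NOT 1 AND NOT 1) IMPLIES 0) IMPLIES 0) -> 0
  row 29 [11101]: (((NOT 1 AND NOT 1) IMPLIES 0) IMPLIES 0) -> 0
  row 30 [11110]: (((NOT 1 AND NOT 1) IMPLIES 1) IMPLIES 1) -> 1
  row 31 [11111]: (((NOT 1 AND NOT 1) IMPLIES 1) IMPLIES 1) -> 1
Full result column, 4 rows per line (a,b,c fixed per line; d,e runs 00..11 left to right):
  rows 0-3 [a,b,c=000]: 1111  = hex F
  rows 4-7 [a,b,c=001]: 0011  = hex 3
  rows 8-11 [a,b,c=010]: 0011  = hex 3
  rows 12-15 [a,b,c=011]: 0011  = hex 3
  rows 16-19 [a,b,c=100]: 1111  = hex F
  rows 20-23 [a,b,c=101]: 0011  = hex 3
  rows 24-27 [a,b,c=110]: 0011  = hex 3
  rows 28-31 [a,b,c=111]: 0011  = hex 3
Output column (row 0 .. row 31) = 11110011001100111111001100110011
Output column grouped in 4s = 1111 0011 0011 0011 1111 0011 0011 0011 = 0xF333F333
Convert to decimal digit by digit (value = value*16 + digit):
  F -> 15
  15*16 + 3 = 243
  243*16 + 3 = 3891
  3891*16 + 3 = 62259
  62259*16 + 15 (F) = 996159
  996159*16 + 3 = 15938547
  15938547*16 + 3 = 255016755
  255016755*16 + 3 = 4080268083
Decimal = 4080268083

4080268083


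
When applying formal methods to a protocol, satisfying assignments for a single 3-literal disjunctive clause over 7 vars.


Step 1: Total=2^7=128
Step 2: Unsat when all 3 false: 2^4=16
Step 3: Sat=128-16=112

112


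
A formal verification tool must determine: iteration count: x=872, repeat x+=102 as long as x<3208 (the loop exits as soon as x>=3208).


Step 1: x goes from 872 toward 3208 by 102; the body runs while x<3208, so iterations = ceil((bound-start)/step)
Step 2: Distance=2336
Step 3: ceil(2336/102)=23

23


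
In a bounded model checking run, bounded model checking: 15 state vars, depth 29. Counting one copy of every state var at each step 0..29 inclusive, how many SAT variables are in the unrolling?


BMC unrolls to depth k, creating one copy of each state var for steps 0..k.
Step count = 29 + 1 = 30 (steps 0 through 29)
Vars per step = 15
Total = 15 * 30 = 450

450


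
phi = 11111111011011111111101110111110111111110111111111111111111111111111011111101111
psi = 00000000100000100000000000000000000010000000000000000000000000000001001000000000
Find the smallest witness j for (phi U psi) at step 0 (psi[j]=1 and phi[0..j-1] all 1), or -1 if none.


(phi U psi) at 0: need smallest j with psi[j]=1 and phi[i]=1 for all i in [0,j).
Scan from step 0:
  step 0: phi=1, psi=0 -> continue
  step 1: phi=1, psi=0 -> continue
  step 2: phi=1, psi=0 -> continue
  step 3: phi=1, psi=0 -> continue
  step 8: psi=1 and phi held for [0,8) -> witness found
Witness step = 8

8


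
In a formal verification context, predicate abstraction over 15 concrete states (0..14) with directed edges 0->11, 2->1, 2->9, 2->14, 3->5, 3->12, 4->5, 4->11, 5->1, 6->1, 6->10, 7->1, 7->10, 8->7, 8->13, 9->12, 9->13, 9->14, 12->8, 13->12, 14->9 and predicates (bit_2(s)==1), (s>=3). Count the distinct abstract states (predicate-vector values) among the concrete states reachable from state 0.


BFS from 0:
Concrete reachable: {0, 11}
Abstract via predicates (bit_2(s)==1), (s>=3):
  (0,0) <- {0}
  (0,1) <- {11}
Distinct abstract states = 2

2


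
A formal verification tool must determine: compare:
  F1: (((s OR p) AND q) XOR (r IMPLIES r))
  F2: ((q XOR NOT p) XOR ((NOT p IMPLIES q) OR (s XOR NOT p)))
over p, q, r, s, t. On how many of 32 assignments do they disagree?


F1 = (((s OR p) AND q) XOR (r IMPLIES r))
F2 = ((q XOR NOT p) XOR ((NOT p IMPLIES q) OR (s XOR NOT p)))
Evaluate both on each of 32 rows (bits = p,q,r,s,t):
  row 0 [00000]: F1=1 F2=0 (differ) -> 1
  row 1 [00001]: F1=1 F2=0 (differ) -> 1
  row 2 [00010]: F1=1 F2=1 -> 0
  row 3 [00011]: F1=1 F2=1 -> 0
  row 4 [00100]: F1=1 F2=0 (differ) -> 1
  row 5 [00101]: F1=1 F2=0 (differ) -> 1
  row 6 [00110]: F1=1 F2=1 -> 0
  row 7 [00111]: F1=1 F2=1 -> 0
  row 8 [01000]: F1=1 F2=1 -> 0
  row 9 [01001]: F1=1 F2=1 -> 0
  row 10 [01010]: F1=0 F2=1 (differ) -> 1
  row 11 [01011]: F1=0 F2=1 (differ) -> 1
  row 12 [01100]: F1=1 F2=1 -> 0
  row 13 [01101]: F1=1 F2=1 -> 0
  row 14 [01110]: F1=0 F2=1 (differ) -> 1
  row 15 [01111]: F1=0 F2=1 (differ) -> 1
  row 16 [10000]: F1=1 F2=1 -> 0
  row 17 [10001]: F1=1 F2=1 -> 0
  row 18 [10010]: F1=1 F2=1 -> 0
  row 19 [10011]: F1=1 F2=1 -> 0
  row 20 [10100]: F1=1 F2=1 -> 0
  row 21 [10101]: F1=1 F2=1 -> 0
  row 22 [10110]: F1=1 F2=1 -> 0
  row 23 [10111]: F1=1 F2=1 -> 0
  row 24 [11000]: F1=0 F2=0 -> 0
  row 25 [11001]: F1=0 F2=0 -> 0
  row 26 [11010]: F1=0 F2=0 -> 0
  row 27 [11011]: F1=0 F2=0 -> 0
  row 28 [11100]: F1=0 F2=0 -> 0
  row 29 [11101]: F1=0 F2=0 -> 0
  row 30 [11110]: F1=0 F2=0 -> 0
  row 31 [11111]: F1=0 F2=0 -> 0
Full result column, 8 rows per line (p,q fixed per line; r,s,t runs 000..111 left to right):
  rows 0-7 [p,q=00]: 11001100  (ones: 4)
  rows 8-15 [p,q=01]: 00110011  (ones: 4)
  rows 16-23 [p,q=10]: 00000000  (ones: 0)
  rows 24-31 [p,q=11]: 00000000  (ones: 0)
Disagreements = 4+4+0+0 = 8

8


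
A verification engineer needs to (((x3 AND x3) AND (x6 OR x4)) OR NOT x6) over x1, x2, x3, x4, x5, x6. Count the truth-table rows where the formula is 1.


Formula: (((x3 AND x3) AND (x6 OR x4)) OR NOT x6) over 6 vars (64 rows)
Evaluate each row (x1, x2, x3, x4, x5, x6 as bits, MSB first):
  row 0 [000000]: (((0 AND 0) AND (0 OR 0)) OR NOT 0) -> 1
  row 1 [000001]: (((0 AND 0) AND (1 OR 0)) OR NOT 1) -> 0
  row 2 [000010]: (((0 AND 0) AND (0 OR 0)) OR NOT 0) -> 1
  row 3 [000011]: (((0 AND 0) AND (1 OR 0)) OR NOT 1) -> 0
  row 4 [000100]: (((0 AND 0) AND (0 OR 1)) OR NOT 0) -> 1
  (every remaining row is evaluated the same way; all 64 results are listed next)
Full result column, 8 rows per line (x1,x2,x3 fixed per line; x4,x5,x6 runs 000..111 left to right):
  rows 0-7 [x1,x2,x3=000]: 10101010  (ones: 4)
  rows 8-15 [x1,x2,x3=001]: 11111111  (ones: 8)
  rows 16-23 [x1,x2,x3=010]: 10101010  (ones: 4)
  rows 24-31 [x1,x2,x3=011]: 11111111  (ones: 8)
  rows 32-39 [x1,x2,x3=100]: 10101010  (ones: 4)
  rows 40-47 [x1,x2,x3=101]: 11111111  (ones: 8)
  rows 48-55 [x1,x2,x3=110]: 10101010  (ones: 4)
  rows 56-63 [x1,x2,x3=111]: 11111111  (ones: 8)
Count of 1-rows = 4+8+4+8+4+8+4+8 = 48

48


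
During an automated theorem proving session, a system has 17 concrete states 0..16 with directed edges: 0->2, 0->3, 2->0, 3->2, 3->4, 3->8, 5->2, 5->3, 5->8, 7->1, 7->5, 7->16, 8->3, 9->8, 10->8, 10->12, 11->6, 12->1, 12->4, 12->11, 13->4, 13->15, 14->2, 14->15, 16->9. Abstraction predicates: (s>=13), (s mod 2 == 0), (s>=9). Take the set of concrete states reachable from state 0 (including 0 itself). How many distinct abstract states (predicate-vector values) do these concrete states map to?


BFS from 0:
Concrete reachable: {0, 2, 3, 4, 8}
Abstract via predicates (s>=13), (s mod 2 == 0), (s>=9):
  (0,0,0) <- {3}
  (0,1,0) <- {0, 2, 4, 8}
Distinct abstract states = 2

2


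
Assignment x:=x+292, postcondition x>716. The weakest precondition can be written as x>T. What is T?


Formula: wp(x:=E, P) = P[E/x] (substitute E for x in postcondition)
Step 1: Postcondition: x>716
Step 2: Substitute x+292 for x: x+292>716
Step 3: Solve for x: x > 716-292 = 424

424


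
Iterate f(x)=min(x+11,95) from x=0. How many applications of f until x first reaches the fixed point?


Step 1: x=0, cap=95, increment=11
Step 2: x grows by 11 each step until capped at 95; fixed point is x=95
Step 3: iterations = ceil(95/11) = 9

9


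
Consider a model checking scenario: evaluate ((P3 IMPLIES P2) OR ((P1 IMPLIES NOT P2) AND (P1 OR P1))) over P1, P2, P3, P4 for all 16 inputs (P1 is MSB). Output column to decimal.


Formula: ((P3 IMPLIES P2) OR ((P1 IMPLIES NOT P2) AND (P1 OR P1))) over P1, P2, P3, P4 (16 rows)
Evaluate each row (bits = P1,P2,P3,P4, MSB first):
  row 0 [0000]: ((0 IMPLIES 0) OR ((0 IMPLIES NOT 0) AND (0 OR 0))) -> 1
  row 1 [0001]: ((0 IMPLIES 0) OR ((0 IMPLIES NOT 0) AND (0 OR 0))) -> 1
  row 2 [0010]: ((1 IMPLIES 0) OR ((0 IMPLIES NOT 0) AND (0 OR 0))) -> 0
  row 3 [0011]: ((1 IMPLIES 0) OR ((0 IMPLIES NOT 0) AND (0 OR 0))) -> 0
  row 4 [0100]: ((0 IMPLIES 1) OR ((0 IMPLIES NOT 1) AND (0 OR 0))) -> 1
  row 5 [0101]: ((0 IMPLIES 1) OR ((0 IMPLIES NOT 1) AND (0 OR 0))) -> 1
  row 6 [0110]: ((1 IMPLIES 1) OR ((0 IMPLIES NOT 1) AND (0 OR 0))) -> 1
  row 7 [0111]: ((1 IMPLIES 1) OR ((0 IMPLIES NOT 1) AND (0 OR 0))) -> 1
  row 8 [1000]: ((0 IMPLIES 0) OR ((1 IMPLIES NOT 0) AND (1 OR 1))) -> 1
  row 9 [1001]: ((0 IMPLIES 0) OR ((1 IMPLIES NOT 0) AND (1 OR 1))) -> 1
  row 10 [1010]: ((1 IMPLIES 0) OR ((1 IMPLIES NOT 0) AND (1 OR 1))) -> 1
  row 11 [1011]: ((1 IMPLIES 0) OR ((1 IMPLIES NOT 0) AND (1 OR 1))) -> 1
  row 12 [1100]: ((0 IMPLIES 1) OR ((1 IMPLIES NOT 1) AND (1 OR 1))) -> 1
  row 13 [1101]: ((0 IMPLIES 1) OR ((1 IMPLIES NOT 1) AND (1 OR 1))) -> 1
  row 14 [1110]: ((1 IMPLIES 1) OR ((1 IMPLIES NOT 1) AND (1 OR 1))) -> 1
  row 15 [1111]: ((1 IMPLIES 1) OR ((1 IMPLIES NOT 1) AND (1 OR 1))) -> 1
Full result column, 4 rows per line (P1,P2 fixed per line; P3,P4 runs 00..11 left to right):
  rows 0-3 [P1,P2=00]: 1100  = hex C
  rows 4-7 [P1,P2=01]: 1111  = hex F
  rows 8-11 [P1,P2=10]: 1111  = hex F
  rows 12-15 [P1,P2=11]: 1111  = hex F
Output column (row 0 .. row 15) = 1100111111111111
Output column grouped in 4s = 1100 1111 1111 1111 = 0xCFFF
Convert to decimal digit by digit (value = value*16 + digit):
  C -> 12
  12*16 + 15 (F) = 207
  207*16 + 15 (F) = 3327
  3327*16 + 15 (F) = 53247
Decimal = 53247

53247
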